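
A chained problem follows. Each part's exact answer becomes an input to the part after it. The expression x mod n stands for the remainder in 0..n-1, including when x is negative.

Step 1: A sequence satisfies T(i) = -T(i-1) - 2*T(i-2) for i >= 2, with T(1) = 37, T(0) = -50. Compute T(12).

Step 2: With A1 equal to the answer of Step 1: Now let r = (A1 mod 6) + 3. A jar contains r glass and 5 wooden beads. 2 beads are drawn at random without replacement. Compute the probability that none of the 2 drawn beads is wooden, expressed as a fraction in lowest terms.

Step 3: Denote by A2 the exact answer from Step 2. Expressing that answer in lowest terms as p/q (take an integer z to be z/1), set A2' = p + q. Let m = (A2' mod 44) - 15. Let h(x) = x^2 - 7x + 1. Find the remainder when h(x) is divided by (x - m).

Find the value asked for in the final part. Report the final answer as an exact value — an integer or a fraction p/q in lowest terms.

Step 1: T(2) = -1*(37) - 2*(-50) = 63; iterating: T(2)=63, T(3)=-137, T(4)=11, T(5)=263, T(6)=-285, T(7)=-241, T(8)=811, T(9)=-329, T(10)=-1293, T(11)=1951, T(12)=635; answer 635
Step 2: A1 = 635; r = 8; total draws C(13,2) = 78; favorable C(8,2) = 28; P = 14/39; answer 14/39
Step 3: A2 = 14/39; threaded value p + q = 53; m = -6; remainder = value at the root: 1*(-6)^2 - 7*(-6)^1 + 1 = (36) + (42) + (1) = 79; answer 79

79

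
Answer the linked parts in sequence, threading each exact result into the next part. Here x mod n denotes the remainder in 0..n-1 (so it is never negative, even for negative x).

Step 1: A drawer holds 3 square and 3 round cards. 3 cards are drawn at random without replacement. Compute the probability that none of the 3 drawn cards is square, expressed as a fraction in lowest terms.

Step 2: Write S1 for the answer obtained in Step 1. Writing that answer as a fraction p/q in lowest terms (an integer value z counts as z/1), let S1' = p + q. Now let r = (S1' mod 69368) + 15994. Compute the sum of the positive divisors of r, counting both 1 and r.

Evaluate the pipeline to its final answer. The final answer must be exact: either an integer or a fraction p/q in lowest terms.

19224

Step 1: total draws C(6,3) = 20; favorable C(3,3) = 1; P = 1/20; answer 1/20
Step 2: S1 = 1/20; threaded value p + q = 21; r = 16015; 16015 = 5 * 3203; sigma = (1 + 5) * (1 + 3203) = 6 * 3204 = 19224; answer 19224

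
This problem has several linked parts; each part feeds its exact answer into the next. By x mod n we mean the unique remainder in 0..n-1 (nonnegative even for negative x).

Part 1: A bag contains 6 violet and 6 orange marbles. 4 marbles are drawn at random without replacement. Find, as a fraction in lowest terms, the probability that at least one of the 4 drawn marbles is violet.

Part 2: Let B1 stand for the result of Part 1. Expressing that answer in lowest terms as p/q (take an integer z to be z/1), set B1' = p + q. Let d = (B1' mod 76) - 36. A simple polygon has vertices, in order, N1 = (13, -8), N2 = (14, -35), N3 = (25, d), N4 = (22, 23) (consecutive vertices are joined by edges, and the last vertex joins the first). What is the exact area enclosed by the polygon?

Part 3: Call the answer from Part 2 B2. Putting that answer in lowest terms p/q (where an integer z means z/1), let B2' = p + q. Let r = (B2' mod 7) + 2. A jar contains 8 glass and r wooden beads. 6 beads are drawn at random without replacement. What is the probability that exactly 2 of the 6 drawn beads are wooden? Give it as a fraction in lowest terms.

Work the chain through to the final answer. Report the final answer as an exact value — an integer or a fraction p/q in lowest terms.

42/143

Part 1: total draws C(12,4) = 495; complement C(6,4) = 15; favorable 495 - 15 = 480; P = 32/33; answer 32/33
Part 2: B1 = 32/33; threaded value p + q = 65; d = 29; cross terms: (13*-35 - 14*-8)=-343, (14*29 - 25*-35)=1281, (25*23 - 22*29)=-63, (22*-8 - 13*23)=-475; twice the area = |400| = 400; area = 200; answer 200
Part 3: B2 = 200; threaded value p + q = 201; r = 7; total draws C(15,6) = 5005; favorable C(7,2)*C(8,4) = 1470; P = 42/143; answer 42/143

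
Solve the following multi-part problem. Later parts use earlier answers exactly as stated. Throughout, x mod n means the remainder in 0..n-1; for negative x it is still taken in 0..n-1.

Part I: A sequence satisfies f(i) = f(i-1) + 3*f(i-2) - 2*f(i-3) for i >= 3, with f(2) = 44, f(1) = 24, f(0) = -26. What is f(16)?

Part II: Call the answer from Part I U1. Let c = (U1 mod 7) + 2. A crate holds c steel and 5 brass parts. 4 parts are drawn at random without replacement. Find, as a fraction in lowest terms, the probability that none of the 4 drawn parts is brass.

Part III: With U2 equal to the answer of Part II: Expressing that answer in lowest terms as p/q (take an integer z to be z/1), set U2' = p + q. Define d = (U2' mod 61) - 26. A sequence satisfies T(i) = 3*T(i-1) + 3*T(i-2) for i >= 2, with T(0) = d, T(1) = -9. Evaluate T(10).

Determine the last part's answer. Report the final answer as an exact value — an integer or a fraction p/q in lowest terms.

-1522881

Part I: f(3) = 1*(44) + 3*(24) - 2*(-26) = 168; iterating: f(3)=168, f(4)=252, f(5)=668, f(6)=1088, f(7)=2588, f(8)=4516, f(9)=10104, f(10)=18476, f(11)=39756, f(12)=74976, f(13)=157292, f(14)=302708, f(15)=624632, f(16)=1218172; answer 1218172
Part II: U1 = 1218172; c = 6; total draws C(11,4) = 330; favorable C(6,4) = 15; P = 1/22; answer 1/22
Part III: U2 = 1/22; threaded value p + q = 23; d = -3; T(2) = 3*(-9) + 3*(-3) = -36; iterating: T(2)=-36, T(3)=-135, T(4)=-513, T(5)=-1944, T(6)=-7371, T(7)=-27945, T(8)=-105948, T(9)=-401679, T(10)=-1522881; answer -1522881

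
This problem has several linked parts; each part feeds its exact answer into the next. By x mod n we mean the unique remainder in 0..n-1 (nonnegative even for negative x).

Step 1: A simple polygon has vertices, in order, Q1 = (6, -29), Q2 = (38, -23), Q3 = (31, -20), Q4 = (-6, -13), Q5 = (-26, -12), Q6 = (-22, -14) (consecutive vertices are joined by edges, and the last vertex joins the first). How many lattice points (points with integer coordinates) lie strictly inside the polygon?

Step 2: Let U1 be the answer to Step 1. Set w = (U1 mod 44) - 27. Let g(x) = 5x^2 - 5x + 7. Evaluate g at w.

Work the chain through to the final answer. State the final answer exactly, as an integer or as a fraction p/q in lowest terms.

107

Step 1: cross terms: (6*-23 - 38*-29)=964, (38*-20 - 31*-23)=-47, (31*-13 - -6*-20)=-523, (-6*-12 - -26*-13)=-266, (-26*-14 - -22*-12)=100, (-22*-29 - 6*-14)=722; twice the area = |950| = 950; area = 475; boundary points = 2 + 1 + 1 + 1 + 2 + 1 = 8; strictly interior points = area - boundary/2 + 1 = 472; answer 472
Step 2: U1 = 472; w = 5; 5*(5)^2 - 5*(5)^1 + 7 = (125) + (-25) + (7) = 107; answer 107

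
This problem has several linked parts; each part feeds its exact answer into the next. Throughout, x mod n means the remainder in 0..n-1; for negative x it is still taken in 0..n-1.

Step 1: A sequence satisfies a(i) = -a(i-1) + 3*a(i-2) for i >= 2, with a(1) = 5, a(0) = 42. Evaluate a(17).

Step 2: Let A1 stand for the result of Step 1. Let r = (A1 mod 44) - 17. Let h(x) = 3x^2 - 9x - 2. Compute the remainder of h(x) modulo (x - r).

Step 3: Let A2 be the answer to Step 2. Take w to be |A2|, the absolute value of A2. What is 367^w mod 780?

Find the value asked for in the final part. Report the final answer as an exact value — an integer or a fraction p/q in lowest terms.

289

Step 1: a(2) = -1*(5) + 3*(42) = 121; iterating: a(2)=121, a(3)=-106, a(4)=469, a(5)=-787, a(6)=2194, a(7)=-4555, a(8)=11137, a(9)=-24802, a(10)=58213, a(11)=-132619, a(12)=307258, a(13)=-705115, a(14)=1626889, a(15)=-3742234, a(16)=8622901, a(17)=-19849603; answer -19849603
Step 2: A1 = -19849603; r = 12; remainder = value at the root: 3*(12)^2 - 9*(12)^1 - 2 = (432) + (-108) + (-2) = 322; answer 322
Step 3: A2 = 322; w = 322; squarings mod 780: 367^1=367, 367^2=529, 367^4=601, 367^8=61, 367^16=601, 367^32=61, 367^64=601, 367^128=61, 367^256=601; 367^322 = 367^2 * 367^64 * 367^256 = 289 (mod 780); answer 289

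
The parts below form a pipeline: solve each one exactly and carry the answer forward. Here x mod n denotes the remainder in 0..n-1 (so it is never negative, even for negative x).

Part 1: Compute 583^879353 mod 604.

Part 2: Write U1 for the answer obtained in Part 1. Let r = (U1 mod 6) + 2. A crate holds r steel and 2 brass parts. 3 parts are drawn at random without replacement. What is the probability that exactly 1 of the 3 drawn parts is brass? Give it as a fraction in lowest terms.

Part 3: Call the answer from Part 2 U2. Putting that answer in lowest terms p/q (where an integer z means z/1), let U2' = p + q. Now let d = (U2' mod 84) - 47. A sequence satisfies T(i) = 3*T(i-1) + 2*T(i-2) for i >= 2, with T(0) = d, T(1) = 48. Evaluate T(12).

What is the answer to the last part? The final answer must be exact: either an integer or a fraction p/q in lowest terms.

Part 1: squarings mod 604: 583^1=583, 583^2=441, 583^4=597, 583^8=49, 583^16=589, 583^32=225, 583^64=493, 583^128=241, 583^256=97, 583^512=349, 583^1024=397, 583^2048=569, 583^4096=17, 583^8192=289, 583^16384=169, 583^32768=173, 583^65536=333, 583^131072=357, 583^262144=5, 583^524288=25; 583^879353 = 583^1 * 583^8 * 583^16 * 583^32 * 583^64 * 583^128 * 583^512 * 583^2048 * 583^8192 * 583^16384 * 583^65536 * 583^262144 * 583^524288 = 363 (mod 604); answer 363
Part 2: U1 = 363; r = 5; total draws C(7,3) = 35; favorable C(2,1)*C(5,2) = 20; P = 4/7; answer 4/7
Part 3: U2 = 4/7; threaded value p + q = 11; d = -36; T(2) = 3*(48) + 2*(-36) = 72; iterating: T(2)=72, T(3)=312, T(4)=1080, T(5)=3864, T(6)=13752, T(7)=48984, T(8)=174456, T(9)=621336, T(10)=2212920, T(11)=7881432, T(12)=28070136; answer 28070136

28070136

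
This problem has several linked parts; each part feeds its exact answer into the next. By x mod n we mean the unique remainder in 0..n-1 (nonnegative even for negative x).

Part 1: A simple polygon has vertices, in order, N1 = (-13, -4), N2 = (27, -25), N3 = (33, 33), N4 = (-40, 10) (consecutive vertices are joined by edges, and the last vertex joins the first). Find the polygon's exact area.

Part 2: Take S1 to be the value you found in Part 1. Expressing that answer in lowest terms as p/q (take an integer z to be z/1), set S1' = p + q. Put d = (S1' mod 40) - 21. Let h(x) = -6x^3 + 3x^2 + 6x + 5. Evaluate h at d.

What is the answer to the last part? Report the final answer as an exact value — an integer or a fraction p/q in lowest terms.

Part 1: cross terms: (-13*-25 - 27*-4)=433, (27*33 - 33*-25)=1716, (33*10 - -40*33)=1650, (-40*-4 - -13*10)=290; twice the area = |4089| = 4089; area = 4089/2; answer 4089/2
Part 2: S1 = 4089/2; threaded value p + q = 4091; d = -10; -6*(-10)^3 + 3*(-10)^2 + 6*(-10)^1 + 5 = (6000) + (300) + (-60) + (5) = 6245; answer 6245

6245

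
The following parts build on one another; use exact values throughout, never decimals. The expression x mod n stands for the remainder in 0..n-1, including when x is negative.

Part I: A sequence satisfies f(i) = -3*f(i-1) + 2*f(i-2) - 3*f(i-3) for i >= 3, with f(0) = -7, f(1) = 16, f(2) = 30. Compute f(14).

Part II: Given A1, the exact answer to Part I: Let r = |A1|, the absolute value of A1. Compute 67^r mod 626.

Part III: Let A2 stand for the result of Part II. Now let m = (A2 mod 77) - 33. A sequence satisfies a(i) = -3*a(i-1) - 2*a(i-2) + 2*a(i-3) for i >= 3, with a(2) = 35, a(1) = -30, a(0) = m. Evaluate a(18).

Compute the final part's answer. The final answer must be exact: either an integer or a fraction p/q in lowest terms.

2463731

Part I: f(3) = -3*(30) + 2*(16) - 3*(-7) = -37; iterating: f(3)=-37, f(4)=123, f(5)=-533, f(6)=1956, f(7)=-7303, f(8)=27420, f(9)=-102734, f(10)=384951, f(11)=-1442581, f(12)=5405847, f(13)=-20257556, f(14)=75912105; answer 75912105
Part II: A1 = 75912105; r = 75912105; squarings mod 626: 67^1=67, 67^2=107, 67^4=181, 67^8=209, 67^16=487, 67^32=541, 67^64=339, 67^128=363, 67^256=309, 67^512=329, 67^1024=569, 67^2048=119, 67^4096=389, 67^8192=455, 67^16384=445, 67^32768=209, 67^65536=487, 67^131072=541, 67^262144=339, 67^524288=363, 67^1048576=309, 67^2097152=329, 67^4194304=569, 67^8388608=119, 67^16777216=389, 67^33554432=455, 67^67108864=445; 67^75912105 = 67^1 * 67^8 * 67^32 * 67^128 * 67^256 * 67^512 * 67^4096 * 67^16384 * 67^131072 * 67^262144 * 67^8388608 * 67^67108864 = 231 (mod 626); answer 231
Part III: A2 = 231; m = -33; a(3) = -3*(35) - 2*(-30) + 2*(-33) = -111; iterating: a(3)=-111, a(4)=203, a(5)=-317, a(6)=323, a(7)=71, a(8)=-1493, a(9)=4983, a(10)=-11821, a(11)=22511, a(12)=-33925, a(13)=33111, a(14)=13539, a(15)=-174689, a(16)=563211, a(17)=-1313177, a(18)=2463731; answer 2463731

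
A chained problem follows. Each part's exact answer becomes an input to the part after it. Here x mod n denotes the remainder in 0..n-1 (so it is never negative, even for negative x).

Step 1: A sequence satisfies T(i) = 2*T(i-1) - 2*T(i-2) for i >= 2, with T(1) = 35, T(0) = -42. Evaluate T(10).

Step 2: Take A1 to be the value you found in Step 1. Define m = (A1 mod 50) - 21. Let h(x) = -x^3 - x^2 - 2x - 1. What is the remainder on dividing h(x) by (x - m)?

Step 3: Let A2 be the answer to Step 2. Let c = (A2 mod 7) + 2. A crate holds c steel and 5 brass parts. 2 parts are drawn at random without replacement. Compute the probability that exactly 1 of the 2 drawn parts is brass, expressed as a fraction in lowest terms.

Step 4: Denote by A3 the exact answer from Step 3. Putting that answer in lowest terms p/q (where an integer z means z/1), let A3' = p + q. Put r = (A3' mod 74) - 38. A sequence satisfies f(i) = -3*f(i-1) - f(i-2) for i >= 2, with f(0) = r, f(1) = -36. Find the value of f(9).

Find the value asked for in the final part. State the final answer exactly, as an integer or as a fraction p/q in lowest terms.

Step 1: T(2) = 2*(35) - 2*(-42) = 154; iterating: T(2)=154, T(3)=238, T(4)=168, T(5)=-140, T(6)=-616, T(7)=-952, T(8)=-672, T(9)=560, T(10)=2464; answer 2464
Step 2: A1 = 2464; m = -7; remainder = value at the root: -1*(-7)^3 - 1*(-7)^2 - 2*(-7)^1 - 1 = (343) + (-49) + (14) + (-1) = 307; answer 307
Step 3: A2 = 307; c = 8; total draws C(13,2) = 78; favorable C(5,1)*C(8,1) = 40; P = 20/39; answer 20/39
Step 4: A3 = 20/39; threaded value p + q = 59; r = 21; f(2) = -3*(-36) - 1*(21) = 87; iterating: f(2)=87, f(3)=-225, f(4)=588, f(5)=-1539, f(6)=4029, f(7)=-10548, f(8)=27615, f(9)=-72297; answer -72297

-72297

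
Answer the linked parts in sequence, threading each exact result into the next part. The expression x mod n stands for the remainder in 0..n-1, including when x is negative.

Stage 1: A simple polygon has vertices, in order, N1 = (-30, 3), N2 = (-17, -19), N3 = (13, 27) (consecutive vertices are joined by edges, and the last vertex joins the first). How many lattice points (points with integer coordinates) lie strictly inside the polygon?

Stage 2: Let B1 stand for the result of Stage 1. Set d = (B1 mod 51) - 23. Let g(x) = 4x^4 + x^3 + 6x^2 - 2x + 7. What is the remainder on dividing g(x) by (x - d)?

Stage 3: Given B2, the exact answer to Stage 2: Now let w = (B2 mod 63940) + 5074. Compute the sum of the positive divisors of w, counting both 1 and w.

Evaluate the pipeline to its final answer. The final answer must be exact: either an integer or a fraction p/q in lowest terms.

27342

Stage 1: cross terms: (-30*-19 - -17*3)=621, (-17*27 - 13*-19)=-212, (13*3 - -30*27)=849; twice the area = |1258| = 1258; area = 629; boundary points = 1 + 2 + 1 = 4; strictly interior points = area - boundary/2 + 1 = 628; answer 628
Stage 2: B1 = 628; d = -7; remainder = value at the root: 4*(-7)^4 + 1*(-7)^3 + 6*(-7)^2 - 2*(-7)^1 + 7 = (9604) + (-343) + (294) + (14) + (7) = 9576; answer 9576
Stage 3: B2 = 9576; w = 14650; 14650 = 2 * 5^2 * 293; sigma = (1 + 2) * (1 + 5 + 25) * (1 + 293) = 3 * 31 * 294 = 27342; answer 27342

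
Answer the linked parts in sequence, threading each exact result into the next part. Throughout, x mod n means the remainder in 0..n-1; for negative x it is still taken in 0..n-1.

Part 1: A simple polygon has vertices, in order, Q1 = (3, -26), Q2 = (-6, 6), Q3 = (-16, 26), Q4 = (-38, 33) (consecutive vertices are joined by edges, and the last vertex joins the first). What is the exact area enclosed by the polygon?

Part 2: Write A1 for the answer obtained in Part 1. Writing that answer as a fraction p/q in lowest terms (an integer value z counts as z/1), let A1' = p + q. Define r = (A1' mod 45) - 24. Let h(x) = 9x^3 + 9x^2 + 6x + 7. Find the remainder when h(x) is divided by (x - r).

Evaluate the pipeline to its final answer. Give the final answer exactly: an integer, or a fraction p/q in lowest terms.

751

Part 1: cross terms: (3*6 - -6*-26)=-138, (-6*26 - -16*6)=-60, (-16*33 - -38*26)=460, (-38*-26 - 3*33)=889; twice the area = |1151| = 1151; area = 1151/2; answer 1151/2
Part 2: A1 = 1151/2; threaded value p + q = 1153; r = 4; remainder = value at the root: 9*(4)^3 + 9*(4)^2 + 6*(4)^1 + 7 = (576) + (144) + (24) + (7) = 751; answer 751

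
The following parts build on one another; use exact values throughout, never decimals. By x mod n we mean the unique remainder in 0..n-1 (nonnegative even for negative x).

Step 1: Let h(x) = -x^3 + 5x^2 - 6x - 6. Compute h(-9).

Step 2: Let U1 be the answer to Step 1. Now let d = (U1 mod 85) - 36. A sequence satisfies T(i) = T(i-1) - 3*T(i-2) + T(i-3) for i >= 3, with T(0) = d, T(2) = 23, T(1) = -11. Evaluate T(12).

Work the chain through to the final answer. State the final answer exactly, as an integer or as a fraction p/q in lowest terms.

9257

Step 1: -1*(-9)^3 + 5*(-9)^2 - 6*(-9)^1 - 6 = (729) + (405) + (54) + (-6) = 1182; answer 1182
Step 2: U1 = 1182; d = 41; T(3) = 1*(23) - 3*(-11) + 1*(41) = 97; iterating: T(3)=97, T(4)=17, T(5)=-251, T(6)=-205, T(7)=565, T(8)=929, T(9)=-971, T(10)=-3193, T(11)=649, T(12)=9257; answer 9257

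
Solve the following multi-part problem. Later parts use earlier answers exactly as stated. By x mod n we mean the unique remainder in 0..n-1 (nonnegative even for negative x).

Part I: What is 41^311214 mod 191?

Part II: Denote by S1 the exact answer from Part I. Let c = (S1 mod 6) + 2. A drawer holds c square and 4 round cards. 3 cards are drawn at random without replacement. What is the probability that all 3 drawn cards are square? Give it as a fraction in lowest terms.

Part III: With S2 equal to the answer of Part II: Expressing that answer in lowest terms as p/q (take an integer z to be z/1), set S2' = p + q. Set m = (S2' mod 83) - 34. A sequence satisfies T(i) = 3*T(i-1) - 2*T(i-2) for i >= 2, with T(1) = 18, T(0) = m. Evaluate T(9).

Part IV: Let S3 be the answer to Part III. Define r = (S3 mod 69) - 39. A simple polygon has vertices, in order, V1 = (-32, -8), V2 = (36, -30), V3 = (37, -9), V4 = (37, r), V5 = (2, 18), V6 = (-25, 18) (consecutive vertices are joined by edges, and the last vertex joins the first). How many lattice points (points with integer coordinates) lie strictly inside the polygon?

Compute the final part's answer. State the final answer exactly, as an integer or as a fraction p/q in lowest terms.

2587

Part I: squarings mod 191: 41^1=41, 41^2=153, 41^4=107, 41^8=180, 41^16=121, 41^32=125, 41^64=154, 41^128=32, 41^256=69, 41^512=177, 41^1024=5, 41^2048=25, 41^4096=52, 41^8192=30, 41^16384=136, 41^32768=160, 41^65536=6, 41^131072=36, 41^262144=150; 41^311214 = 41^2 * 41^4 * 41^8 * 41^32 * 41^128 * 41^256 * 41^512 * 41^1024 * 41^2048 * 41^4096 * 41^8192 * 41^32768 * 41^262144 = 125 (mod 191); answer 125
Part II: S1 = 125; c = 7; total draws C(11,3) = 165; favorable C(7,3) = 35; P = 7/33; answer 7/33
Part III: S2 = 7/33; threaded value p + q = 40; m = 6; T(2) = 3*(18) - 2*(6) = 42; iterating: T(2)=42, T(3)=90, T(4)=186, T(5)=378, T(6)=762, T(7)=1530, T(8)=3066, T(9)=6138; answer 6138
Part IV: S3 = 6138; r = 27; cross terms: (-32*-30 - 36*-8)=1248, (36*-9 - 37*-30)=786, (37*27 - 37*-9)=1332, (37*18 - 2*27)=612, (2*18 - -25*18)=486, (-25*-8 - -32*18)=776; twice the area = |5240| = 5240; area = 2620; boundary points = 2 + 1 + 36 + 1 + 27 + 1 = 68; strictly interior points = area - boundary/2 + 1 = 2587; answer 2587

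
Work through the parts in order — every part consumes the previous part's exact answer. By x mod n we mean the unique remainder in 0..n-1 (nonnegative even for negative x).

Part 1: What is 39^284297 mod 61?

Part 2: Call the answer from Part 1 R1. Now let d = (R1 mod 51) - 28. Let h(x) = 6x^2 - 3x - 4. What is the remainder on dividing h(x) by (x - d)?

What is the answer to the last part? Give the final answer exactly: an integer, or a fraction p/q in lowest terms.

3524

Part 1: squarings mod 61: 39^1=39, 39^2=57, 39^4=16, 39^8=12, 39^16=22, 39^32=57, 39^64=16, 39^128=12, 39^256=22, 39^512=57, 39^1024=16, 39^2048=12, 39^4096=22, 39^8192=57, 39^16384=16, 39^32768=12, 39^65536=22, 39^131072=57, 39^262144=16; 39^284297 = 39^1 * 39^8 * 39^128 * 39^512 * 39^1024 * 39^4096 * 39^16384 * 39^262144 = 4 (mod 61); answer 4
Part 2: R1 = 4; d = -24; remainder = value at the root: 6*(-24)^2 - 3*(-24)^1 - 4 = (3456) + (72) + (-4) = 3524; answer 3524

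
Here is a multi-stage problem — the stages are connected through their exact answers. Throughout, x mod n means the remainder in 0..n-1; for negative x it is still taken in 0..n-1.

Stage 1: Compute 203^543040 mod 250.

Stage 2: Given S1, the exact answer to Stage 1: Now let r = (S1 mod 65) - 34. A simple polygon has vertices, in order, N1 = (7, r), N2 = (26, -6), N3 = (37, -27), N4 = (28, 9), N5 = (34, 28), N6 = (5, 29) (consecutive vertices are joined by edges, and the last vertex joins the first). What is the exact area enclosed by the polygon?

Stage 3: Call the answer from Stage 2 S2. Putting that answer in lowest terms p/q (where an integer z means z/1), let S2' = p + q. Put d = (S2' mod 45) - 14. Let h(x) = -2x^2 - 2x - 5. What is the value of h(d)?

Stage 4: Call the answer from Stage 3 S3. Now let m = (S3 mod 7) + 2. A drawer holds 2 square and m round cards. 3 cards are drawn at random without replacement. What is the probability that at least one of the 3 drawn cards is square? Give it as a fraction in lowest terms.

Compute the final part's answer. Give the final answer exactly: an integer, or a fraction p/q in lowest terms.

4/5

Stage 1: squarings mod 250: 203^1=203, 203^2=209, 203^4=181, 203^8=11, 203^16=121, 203^32=141, 203^64=131, 203^128=161, 203^256=171, 203^512=241, 203^1024=81, 203^2048=61, 203^4096=221, 203^8192=91, 203^16384=31, 203^32768=211, 203^65536=21, 203^131072=191, 203^262144=231, 203^524288=111; 203^543040 = 203^64 * 203^256 * 203^2048 * 203^16384 * 203^524288 = 51 (mod 250); answer 51
Stage 2: S1 = 51; r = 17; cross terms: (7*-6 - 26*17)=-484, (26*-27 - 37*-6)=-480, (37*9 - 28*-27)=1089, (28*28 - 34*9)=478, (34*29 - 5*28)=846, (5*17 - 7*29)=-118; twice the area = |1331| = 1331; area = 1331/2; answer 1331/2
Stage 3: S2 = 1331/2; threaded value p + q = 1333; d = 14; -2*(14)^2 - 2*(14)^1 - 5 = (-392) + (-28) + (-5) = -425; answer -425
Stage 4: S3 = -425; m = 4; total draws C(6,3) = 20; complement C(4,3) = 4; favorable 20 - 4 = 16; P = 4/5; answer 4/5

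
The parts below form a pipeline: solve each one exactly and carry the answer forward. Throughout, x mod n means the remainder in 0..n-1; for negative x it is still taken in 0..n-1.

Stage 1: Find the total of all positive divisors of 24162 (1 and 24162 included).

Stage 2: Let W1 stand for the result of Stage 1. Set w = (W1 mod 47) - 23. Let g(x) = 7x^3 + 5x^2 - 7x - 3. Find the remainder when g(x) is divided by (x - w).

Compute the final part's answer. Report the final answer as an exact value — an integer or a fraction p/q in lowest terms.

Stage 1: 24162 = 2 * 3 * 4027; sigma = (1 + 2) * (1 + 3) * (1 + 4027) = 3 * 4 * 4028 = 48336; answer 48336
Stage 2: W1 = 48336; w = -3; remainder = value at the root: 7*(-3)^3 + 5*(-3)^2 - 7*(-3)^1 - 3 = (-189) + (45) + (21) + (-3) = -126; answer -126

-126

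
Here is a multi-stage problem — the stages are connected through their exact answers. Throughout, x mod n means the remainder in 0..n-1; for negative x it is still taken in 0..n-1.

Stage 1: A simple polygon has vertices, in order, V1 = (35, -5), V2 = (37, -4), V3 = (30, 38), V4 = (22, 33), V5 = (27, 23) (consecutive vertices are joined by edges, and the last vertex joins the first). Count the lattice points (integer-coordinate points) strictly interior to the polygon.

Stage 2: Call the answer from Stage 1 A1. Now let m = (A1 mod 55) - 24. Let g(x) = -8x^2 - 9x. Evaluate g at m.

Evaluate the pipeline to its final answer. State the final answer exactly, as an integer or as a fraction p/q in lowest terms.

Stage 1: cross terms: (35*-4 - 37*-5)=45, (37*38 - 30*-4)=1526, (30*33 - 22*38)=154, (22*23 - 27*33)=-385, (27*-5 - 35*23)=-940; twice the area = |400| = 400; area = 200; boundary points = 1 + 7 + 1 + 5 + 4 = 18; strictly interior points = area - boundary/2 + 1 = 192; answer 192
Stage 2: A1 = 192; m = 3; -8*(3)^2 - 9*(3)^1 = (-72) + (-27) = -99; answer -99

-99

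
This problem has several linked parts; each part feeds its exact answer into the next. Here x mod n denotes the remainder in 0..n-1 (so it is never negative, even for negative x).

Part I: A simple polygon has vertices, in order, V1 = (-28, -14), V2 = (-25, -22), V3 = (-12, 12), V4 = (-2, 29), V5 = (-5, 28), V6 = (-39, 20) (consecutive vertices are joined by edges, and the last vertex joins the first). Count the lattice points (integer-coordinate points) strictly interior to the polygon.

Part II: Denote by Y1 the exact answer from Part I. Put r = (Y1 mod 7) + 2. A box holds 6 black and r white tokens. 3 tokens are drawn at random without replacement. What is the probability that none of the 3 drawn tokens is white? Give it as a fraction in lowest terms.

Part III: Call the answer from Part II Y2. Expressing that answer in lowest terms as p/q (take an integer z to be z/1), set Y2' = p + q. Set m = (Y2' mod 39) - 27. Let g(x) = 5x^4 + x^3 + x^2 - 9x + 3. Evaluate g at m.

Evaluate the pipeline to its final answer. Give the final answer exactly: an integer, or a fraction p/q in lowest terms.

51013

Part I: cross terms: (-28*-22 - -25*-14)=266, (-25*12 - -12*-22)=-564, (-12*29 - -2*12)=-324, (-2*28 - -5*29)=89, (-5*20 - -39*28)=992, (-39*-14 - -28*20)=1106; twice the area = |1565| = 1565; area = 1565/2; boundary points = 1 + 1 + 1 + 1 + 2 + 1 = 7; strictly interior points = area - boundary/2 + 1 = 780; answer 780
Part II: Y1 = 780; r = 5; total draws C(11,3) = 165; favorable C(6,3) = 20; P = 4/33; answer 4/33
Part III: Y2 = 4/33; threaded value p + q = 37; m = 10; 5*(10)^4 + 1*(10)^3 + 1*(10)^2 - 9*(10)^1 + 3 = (50000) + (1000) + (100) + (-90) + (3) = 51013; answer 51013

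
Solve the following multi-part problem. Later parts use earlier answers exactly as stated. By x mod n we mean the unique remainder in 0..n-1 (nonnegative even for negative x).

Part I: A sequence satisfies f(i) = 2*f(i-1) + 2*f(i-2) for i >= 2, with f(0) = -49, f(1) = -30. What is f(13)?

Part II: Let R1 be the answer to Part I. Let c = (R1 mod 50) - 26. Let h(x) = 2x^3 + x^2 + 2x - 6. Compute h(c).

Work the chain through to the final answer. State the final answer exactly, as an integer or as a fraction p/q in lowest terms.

-414

Part I: f(2) = 2*(-30) + 2*(-49) = -158; iterating: f(2)=-158, f(3)=-376, f(4)=-1068, f(5)=-2888, f(6)=-7912, f(7)=-21600, f(8)=-59024, f(9)=-161248, f(10)=-440544, f(11)=-1203584, f(12)=-3288256, f(13)=-8983680; answer -8983680
Part II: R1 = -8983680; c = -6; 2*(-6)^3 + 1*(-6)^2 + 2*(-6)^1 - 6 = (-432) + (36) + (-12) + (-6) = -414; answer -414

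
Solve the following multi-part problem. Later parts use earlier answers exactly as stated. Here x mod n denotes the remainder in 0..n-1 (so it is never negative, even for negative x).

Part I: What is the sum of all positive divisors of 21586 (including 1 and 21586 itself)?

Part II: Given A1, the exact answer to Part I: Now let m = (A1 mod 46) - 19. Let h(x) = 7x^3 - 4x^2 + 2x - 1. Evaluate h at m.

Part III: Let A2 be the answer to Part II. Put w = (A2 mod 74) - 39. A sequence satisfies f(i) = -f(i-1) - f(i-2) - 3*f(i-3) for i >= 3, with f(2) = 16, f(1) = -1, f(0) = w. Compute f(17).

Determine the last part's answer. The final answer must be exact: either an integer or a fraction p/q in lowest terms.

Part I: 21586 = 2 * 43 * 251; sigma = (1 + 2) * (1 + 43) * (1 + 251) = 3 * 44 * 252 = 33264; answer 33264
Part II: A1 = 33264; m = -13; 7*(-13)^3 - 4*(-13)^2 + 2*(-13)^1 - 1 = (-15379) + (-676) + (-26) + (-1) = -16082; answer -16082
Part III: A2 = -16082; w = 11; f(3) = -1*(16) - 1*(-1) - 3*(11) = -48; iterating: f(3)=-48, f(4)=35, f(5)=-35, f(6)=144, f(7)=-214, f(8)=175, f(9)=-393, f(10)=860, f(11)=-992, f(12)=1311, f(13)=-2899, f(14)=4564, f(15)=-5598, f(16)=9731, f(17)=-17825; answer -17825

-17825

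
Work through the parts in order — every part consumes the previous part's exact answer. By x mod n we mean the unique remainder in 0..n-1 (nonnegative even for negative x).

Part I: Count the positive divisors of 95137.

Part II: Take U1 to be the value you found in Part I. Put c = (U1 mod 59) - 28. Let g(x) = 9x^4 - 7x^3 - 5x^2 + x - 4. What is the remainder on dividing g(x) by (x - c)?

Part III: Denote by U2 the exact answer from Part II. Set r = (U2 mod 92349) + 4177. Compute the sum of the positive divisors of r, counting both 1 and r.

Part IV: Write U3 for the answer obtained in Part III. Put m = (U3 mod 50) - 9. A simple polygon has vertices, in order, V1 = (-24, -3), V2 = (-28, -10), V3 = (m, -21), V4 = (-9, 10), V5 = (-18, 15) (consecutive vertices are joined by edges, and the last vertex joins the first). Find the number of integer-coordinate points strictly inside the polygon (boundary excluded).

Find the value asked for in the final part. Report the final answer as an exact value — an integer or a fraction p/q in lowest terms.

Part I: 95137 = 7 * 13591; number of divisors = (1+1) * (1+1) = 4; answer 4
Part II: U1 = 4; c = -24; remainder = value at the root: 9*(-24)^4 - 7*(-24)^3 - 5*(-24)^2 + 1*(-24)^1 - 4 = (2985984) + (96768) + (-2880) + (-24) + (-4) = 3079844; answer 3079844
Part III: U2 = 3079844; r = 36504; 36504 = 2^3 * 3^3 * 13^2; sigma = (1 + 2 + 4 + 8) * (1 + 3 + 9 + 27) * (1 + 13 + 169) = 15 * 40 * 183 = 109800; answer 109800
Part IV: U3 = 109800; m = -9; cross terms: (-24*-10 - -28*-3)=156, (-28*-21 - -9*-10)=498, (-9*10 - -9*-21)=-279, (-9*15 - -18*10)=45, (-18*-3 - -24*15)=414; twice the area = |834| = 834; area = 417; boundary points = 1 + 1 + 31 + 1 + 6 = 40; strictly interior points = area - boundary/2 + 1 = 398; answer 398

398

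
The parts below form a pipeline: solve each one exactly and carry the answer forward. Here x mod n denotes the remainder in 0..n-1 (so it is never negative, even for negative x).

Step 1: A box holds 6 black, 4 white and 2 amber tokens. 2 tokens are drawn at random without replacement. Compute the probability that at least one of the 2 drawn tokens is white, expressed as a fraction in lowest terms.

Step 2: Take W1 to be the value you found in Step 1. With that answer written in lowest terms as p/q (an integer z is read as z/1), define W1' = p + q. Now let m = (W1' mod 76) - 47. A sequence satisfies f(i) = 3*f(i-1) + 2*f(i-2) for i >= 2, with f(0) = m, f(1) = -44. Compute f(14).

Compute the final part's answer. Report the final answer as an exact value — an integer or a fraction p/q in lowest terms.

Step 1: total draws C(12,2) = 66; complement C(8,2) = 28; favorable 66 - 28 = 38; P = 19/33; answer 19/33
Step 2: W1 = 19/33; threaded value p + q = 52; m = 5; f(2) = 3*(-44) + 2*(5) = -122; iterating: f(2)=-122, f(3)=-454, f(4)=-1606, f(5)=-5726, f(6)=-20390, f(7)=-72622, f(8)=-258646, f(9)=-921182, f(10)=-3280838, f(11)=-11684878, f(12)=-41616310, f(13)=-148218686, f(14)=-527888678; answer -527888678

-527888678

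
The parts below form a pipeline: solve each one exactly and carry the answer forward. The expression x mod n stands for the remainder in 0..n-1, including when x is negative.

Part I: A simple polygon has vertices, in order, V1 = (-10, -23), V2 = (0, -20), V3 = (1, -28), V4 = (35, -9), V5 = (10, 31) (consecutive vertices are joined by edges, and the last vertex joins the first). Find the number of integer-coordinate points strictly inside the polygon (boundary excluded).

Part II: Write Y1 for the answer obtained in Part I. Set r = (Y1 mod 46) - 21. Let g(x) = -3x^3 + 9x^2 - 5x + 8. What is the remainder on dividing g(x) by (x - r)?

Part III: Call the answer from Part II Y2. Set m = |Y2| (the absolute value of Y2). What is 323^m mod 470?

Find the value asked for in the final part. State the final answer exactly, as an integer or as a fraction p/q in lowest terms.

Part I: cross terms: (-10*-20 - 0*-23)=200, (0*-28 - 1*-20)=20, (1*-9 - 35*-28)=971, (35*31 - 10*-9)=1175, (10*-23 - -10*31)=80; twice the area = |2446| = 2446; area = 1223; boundary points = 1 + 1 + 1 + 5 + 2 = 10; strictly interior points = area - boundary/2 + 1 = 1219; answer 1219
Part II: Y1 = 1219; r = 2; remainder = value at the root: -3*(2)^3 + 9*(2)^2 - 5*(2)^1 + 8 = (-24) + (36) + (-10) + (8) = 10; answer 10
Part III: Y2 = 10; m = 10; squarings mod 470: 323^1=323, 323^2=459, 323^4=121, 323^8=71; 323^10 = 323^2 * 323^8 = 159 (mod 470); answer 159

159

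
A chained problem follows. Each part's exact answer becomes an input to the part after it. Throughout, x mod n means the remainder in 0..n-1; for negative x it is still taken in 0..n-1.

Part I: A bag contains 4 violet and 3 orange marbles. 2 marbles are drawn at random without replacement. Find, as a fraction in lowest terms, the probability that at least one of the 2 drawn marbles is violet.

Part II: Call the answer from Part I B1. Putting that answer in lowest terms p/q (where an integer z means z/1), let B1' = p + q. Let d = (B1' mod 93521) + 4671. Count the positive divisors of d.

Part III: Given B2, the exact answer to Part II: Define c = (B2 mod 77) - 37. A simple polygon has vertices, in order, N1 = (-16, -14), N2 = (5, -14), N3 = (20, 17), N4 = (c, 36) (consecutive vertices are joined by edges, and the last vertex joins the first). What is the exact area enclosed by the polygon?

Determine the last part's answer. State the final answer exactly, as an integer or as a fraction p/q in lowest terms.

1458

Part I: total draws C(7,2) = 21; complement C(3,2) = 3; favorable 21 - 3 = 18; P = 6/7; answer 6/7
Part II: B1 = 6/7; threaded value p + q = 13; d = 4684; 4684 = 2^2 * 1171; number of divisors = (2+1) * (1+1) = 6; answer 6
Part III: B2 = 6; c = -31; cross terms: (-16*-14 - 5*-14)=294, (5*17 - 20*-14)=365, (20*36 - -31*17)=1247, (-31*-14 - -16*36)=1010; twice the area = |2916| = 2916; area = 1458; answer 1458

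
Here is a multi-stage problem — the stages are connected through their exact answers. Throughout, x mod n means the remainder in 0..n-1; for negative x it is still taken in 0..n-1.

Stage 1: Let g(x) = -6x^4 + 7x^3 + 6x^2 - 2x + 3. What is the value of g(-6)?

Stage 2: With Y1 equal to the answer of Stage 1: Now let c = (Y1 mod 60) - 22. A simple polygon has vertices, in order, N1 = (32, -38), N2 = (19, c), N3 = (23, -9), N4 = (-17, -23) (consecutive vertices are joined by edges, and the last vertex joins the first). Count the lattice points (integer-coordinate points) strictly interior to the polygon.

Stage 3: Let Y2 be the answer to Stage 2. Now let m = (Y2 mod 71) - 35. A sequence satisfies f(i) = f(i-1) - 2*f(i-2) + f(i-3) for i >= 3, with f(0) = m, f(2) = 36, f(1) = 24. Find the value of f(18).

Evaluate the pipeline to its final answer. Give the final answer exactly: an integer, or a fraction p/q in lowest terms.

-1734

Stage 1: -6*(-6)^4 + 7*(-6)^3 + 6*(-6)^2 - 2*(-6)^1 + 3 = (-7776) + (-1512) + (216) + (12) + (3) = -9057; answer -9057
Stage 2: Y1 = -9057; c = -19; cross terms: (32*-19 - 19*-38)=114, (19*-9 - 23*-19)=266, (23*-23 - -17*-9)=-682, (-17*-38 - 32*-23)=1382; twice the area = |1080| = 1080; area = 540; boundary points = 1 + 2 + 2 + 1 = 6; strictly interior points = area - boundary/2 + 1 = 538; answer 538
Stage 3: Y2 = 538; m = 6; f(3) = 1*(36) - 2*(24) + 1*(6) = -6; iterating: f(3)=-6, f(4)=-54, f(5)=-6, f(6)=96, f(7)=54, f(8)=-144, f(9)=-156, f(10)=186, f(11)=354, f(12)=-174, f(13)=-696, f(14)=6, f(15)=1224, f(16)=516, f(17)=-1926, f(18)=-1734; answer -1734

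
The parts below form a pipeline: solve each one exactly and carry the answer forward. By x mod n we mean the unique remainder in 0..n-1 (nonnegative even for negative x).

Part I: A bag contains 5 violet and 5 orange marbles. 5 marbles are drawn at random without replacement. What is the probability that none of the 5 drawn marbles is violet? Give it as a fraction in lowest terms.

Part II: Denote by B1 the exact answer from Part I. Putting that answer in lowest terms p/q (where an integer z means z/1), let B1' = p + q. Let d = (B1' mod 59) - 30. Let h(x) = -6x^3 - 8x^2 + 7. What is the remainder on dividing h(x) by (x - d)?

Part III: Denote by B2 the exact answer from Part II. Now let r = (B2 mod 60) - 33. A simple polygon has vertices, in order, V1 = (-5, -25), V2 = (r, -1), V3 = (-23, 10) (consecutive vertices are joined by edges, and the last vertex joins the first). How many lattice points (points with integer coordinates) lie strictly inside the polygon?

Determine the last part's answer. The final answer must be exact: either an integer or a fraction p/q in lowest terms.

23

Part I: total draws C(10,5) = 252; favorable C(5,5) = 1; P = 1/252; answer 1/252
Part II: B1 = 1/252; threaded value p + q = 253; d = -13; remainder = value at the root: -6*(-13)^3 - 8*(-13)^2 + 7 = (13182) + (-1352) + (7) = 11837; answer 11837
Part III: B2 = 11837; r = -16; cross terms: (-5*-1 - -16*-25)=-395, (-16*10 - -23*-1)=-183, (-23*-25 - -5*10)=625; twice the area = |47| = 47; area = 47/2; boundary points = 1 + 1 + 1 = 3; strictly interior points = area - boundary/2 + 1 = 23; answer 23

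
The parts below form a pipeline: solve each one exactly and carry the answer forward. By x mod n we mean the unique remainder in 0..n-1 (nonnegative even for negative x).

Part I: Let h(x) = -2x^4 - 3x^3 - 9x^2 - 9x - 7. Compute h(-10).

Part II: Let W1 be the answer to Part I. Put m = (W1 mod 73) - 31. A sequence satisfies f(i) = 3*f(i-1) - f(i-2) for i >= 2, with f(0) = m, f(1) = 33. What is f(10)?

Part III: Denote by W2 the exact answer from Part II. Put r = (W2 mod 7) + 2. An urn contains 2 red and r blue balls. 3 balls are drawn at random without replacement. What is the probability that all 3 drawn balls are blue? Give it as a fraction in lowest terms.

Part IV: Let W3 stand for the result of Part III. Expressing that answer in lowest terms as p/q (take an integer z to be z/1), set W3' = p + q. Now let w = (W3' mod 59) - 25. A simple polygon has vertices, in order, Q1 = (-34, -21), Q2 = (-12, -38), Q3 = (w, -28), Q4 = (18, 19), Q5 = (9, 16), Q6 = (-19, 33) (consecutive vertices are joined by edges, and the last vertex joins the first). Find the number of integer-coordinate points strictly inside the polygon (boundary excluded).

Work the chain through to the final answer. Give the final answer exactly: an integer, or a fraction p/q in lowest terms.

Part I: -2*(-10)^4 - 3*(-10)^3 - 9*(-10)^2 - 9*(-10)^1 - 7 = (-20000) + (3000) + (-900) + (90) + (-7) = -17817; answer -17817
Part II: W1 = -17817; m = 37; f(2) = 3*(33) - 1*(37) = 62; iterating: f(2)=62, f(3)=153, f(4)=397, f(5)=1038, f(6)=2717, f(7)=7113, f(8)=18622, f(9)=48753, f(10)=127637; answer 127637
Part III: W2 = 127637; r = 8; total draws C(10,3) = 120; favorable C(8,3) = 56; P = 7/15; answer 7/15
Part IV: W3 = 7/15; threaded value p + q = 22; w = -3; cross terms: (-34*-38 - -12*-21)=1040, (-12*-28 - -3*-38)=222, (-3*19 - 18*-28)=447, (18*16 - 9*19)=117, (9*33 - -19*16)=601, (-19*-21 - -34*33)=1521; twice the area = |3948| = 3948; area = 1974; boundary points = 1 + 1 + 1 + 3 + 1 + 3 = 10; strictly interior points = area - boundary/2 + 1 = 1970; answer 1970

1970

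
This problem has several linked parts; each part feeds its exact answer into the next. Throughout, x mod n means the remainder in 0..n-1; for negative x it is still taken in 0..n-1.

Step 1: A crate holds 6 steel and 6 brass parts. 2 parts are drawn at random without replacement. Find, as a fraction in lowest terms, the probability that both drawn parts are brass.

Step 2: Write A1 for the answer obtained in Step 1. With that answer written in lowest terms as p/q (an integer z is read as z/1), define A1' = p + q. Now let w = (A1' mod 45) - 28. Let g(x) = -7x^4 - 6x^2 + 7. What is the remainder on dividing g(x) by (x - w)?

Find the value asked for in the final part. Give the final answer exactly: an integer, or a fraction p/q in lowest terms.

-6

Step 1: total draws C(12,2) = 66; favorable C(6,2) = 15; P = 5/22; answer 5/22
Step 2: A1 = 5/22; threaded value p + q = 27; w = -1; remainder = value at the root: -7*(-1)^4 - 6*(-1)^2 + 7 = (-7) + (-6) + (7) = -6; answer -6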